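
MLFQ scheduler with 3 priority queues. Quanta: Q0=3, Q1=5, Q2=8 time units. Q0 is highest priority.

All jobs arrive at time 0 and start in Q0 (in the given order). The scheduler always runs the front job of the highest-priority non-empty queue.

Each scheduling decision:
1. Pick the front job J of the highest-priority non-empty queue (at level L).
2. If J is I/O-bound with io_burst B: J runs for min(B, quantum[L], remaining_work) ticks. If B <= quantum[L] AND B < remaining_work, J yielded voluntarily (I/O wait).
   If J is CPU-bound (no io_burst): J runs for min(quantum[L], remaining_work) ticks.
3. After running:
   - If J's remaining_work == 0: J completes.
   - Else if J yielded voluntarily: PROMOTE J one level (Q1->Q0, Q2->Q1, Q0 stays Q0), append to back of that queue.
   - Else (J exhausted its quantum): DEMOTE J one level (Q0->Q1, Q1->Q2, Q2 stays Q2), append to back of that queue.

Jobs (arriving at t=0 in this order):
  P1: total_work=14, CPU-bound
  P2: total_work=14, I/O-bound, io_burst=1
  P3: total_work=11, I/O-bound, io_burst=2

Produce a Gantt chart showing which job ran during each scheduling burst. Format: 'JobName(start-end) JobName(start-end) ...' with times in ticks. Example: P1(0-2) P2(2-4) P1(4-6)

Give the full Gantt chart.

Answer: P1(0-3) P2(3-4) P3(4-6) P2(6-7) P3(7-9) P2(9-10) P3(10-12) P2(12-13) P3(13-15) P2(15-16) P3(16-18) P2(18-19) P3(19-20) P2(20-21) P2(21-22) P2(22-23) P2(23-24) P2(24-25) P2(25-26) P2(26-27) P2(27-28) P1(28-33) P1(33-39)

Derivation:
t=0-3: P1@Q0 runs 3, rem=11, quantum used, demote→Q1. Q0=[P2,P3] Q1=[P1] Q2=[]
t=3-4: P2@Q0 runs 1, rem=13, I/O yield, promote→Q0. Q0=[P3,P2] Q1=[P1] Q2=[]
t=4-6: P3@Q0 runs 2, rem=9, I/O yield, promote→Q0. Q0=[P2,P3] Q1=[P1] Q2=[]
t=6-7: P2@Q0 runs 1, rem=12, I/O yield, promote→Q0. Q0=[P3,P2] Q1=[P1] Q2=[]
t=7-9: P3@Q0 runs 2, rem=7, I/O yield, promote→Q0. Q0=[P2,P3] Q1=[P1] Q2=[]
t=9-10: P2@Q0 runs 1, rem=11, I/O yield, promote→Q0. Q0=[P3,P2] Q1=[P1] Q2=[]
t=10-12: P3@Q0 runs 2, rem=5, I/O yield, promote→Q0. Q0=[P2,P3] Q1=[P1] Q2=[]
t=12-13: P2@Q0 runs 1, rem=10, I/O yield, promote→Q0. Q0=[P3,P2] Q1=[P1] Q2=[]
t=13-15: P3@Q0 runs 2, rem=3, I/O yield, promote→Q0. Q0=[P2,P3] Q1=[P1] Q2=[]
t=15-16: P2@Q0 runs 1, rem=9, I/O yield, promote→Q0. Q0=[P3,P2] Q1=[P1] Q2=[]
t=16-18: P3@Q0 runs 2, rem=1, I/O yield, promote→Q0. Q0=[P2,P3] Q1=[P1] Q2=[]
t=18-19: P2@Q0 runs 1, rem=8, I/O yield, promote→Q0. Q0=[P3,P2] Q1=[P1] Q2=[]
t=19-20: P3@Q0 runs 1, rem=0, completes. Q0=[P2] Q1=[P1] Q2=[]
t=20-21: P2@Q0 runs 1, rem=7, I/O yield, promote→Q0. Q0=[P2] Q1=[P1] Q2=[]
t=21-22: P2@Q0 runs 1, rem=6, I/O yield, promote→Q0. Q0=[P2] Q1=[P1] Q2=[]
t=22-23: P2@Q0 runs 1, rem=5, I/O yield, promote→Q0. Q0=[P2] Q1=[P1] Q2=[]
t=23-24: P2@Q0 runs 1, rem=4, I/O yield, promote→Q0. Q0=[P2] Q1=[P1] Q2=[]
t=24-25: P2@Q0 runs 1, rem=3, I/O yield, promote→Q0. Q0=[P2] Q1=[P1] Q2=[]
t=25-26: P2@Q0 runs 1, rem=2, I/O yield, promote→Q0. Q0=[P2] Q1=[P1] Q2=[]
t=26-27: P2@Q0 runs 1, rem=1, I/O yield, promote→Q0. Q0=[P2] Q1=[P1] Q2=[]
t=27-28: P2@Q0 runs 1, rem=0, completes. Q0=[] Q1=[P1] Q2=[]
t=28-33: P1@Q1 runs 5, rem=6, quantum used, demote→Q2. Q0=[] Q1=[] Q2=[P1]
t=33-39: P1@Q2 runs 6, rem=0, completes. Q0=[] Q1=[] Q2=[]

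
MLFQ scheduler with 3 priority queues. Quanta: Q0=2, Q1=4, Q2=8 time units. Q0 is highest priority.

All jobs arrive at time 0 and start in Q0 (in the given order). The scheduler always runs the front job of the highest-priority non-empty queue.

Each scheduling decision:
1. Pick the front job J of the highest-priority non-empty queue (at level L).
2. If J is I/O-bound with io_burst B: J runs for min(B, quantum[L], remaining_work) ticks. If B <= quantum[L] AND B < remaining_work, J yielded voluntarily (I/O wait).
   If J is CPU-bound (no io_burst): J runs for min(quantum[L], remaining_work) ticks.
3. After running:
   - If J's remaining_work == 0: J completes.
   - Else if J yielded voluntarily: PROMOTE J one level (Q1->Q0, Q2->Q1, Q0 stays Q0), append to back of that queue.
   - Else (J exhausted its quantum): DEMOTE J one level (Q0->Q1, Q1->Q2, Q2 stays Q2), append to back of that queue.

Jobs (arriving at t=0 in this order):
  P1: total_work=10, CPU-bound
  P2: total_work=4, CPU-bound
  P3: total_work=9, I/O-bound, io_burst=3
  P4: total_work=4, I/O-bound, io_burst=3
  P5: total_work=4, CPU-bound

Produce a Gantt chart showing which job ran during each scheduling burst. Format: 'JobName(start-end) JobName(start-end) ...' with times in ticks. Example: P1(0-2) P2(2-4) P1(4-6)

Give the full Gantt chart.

Answer: P1(0-2) P2(2-4) P3(4-6) P4(6-8) P5(8-10) P1(10-14) P2(14-16) P3(16-19) P3(19-21) P4(21-23) P5(23-25) P3(25-27) P1(27-31)

Derivation:
t=0-2: P1@Q0 runs 2, rem=8, quantum used, demote→Q1. Q0=[P2,P3,P4,P5] Q1=[P1] Q2=[]
t=2-4: P2@Q0 runs 2, rem=2, quantum used, demote→Q1. Q0=[P3,P4,P5] Q1=[P1,P2] Q2=[]
t=4-6: P3@Q0 runs 2, rem=7, quantum used, demote→Q1. Q0=[P4,P5] Q1=[P1,P2,P3] Q2=[]
t=6-8: P4@Q0 runs 2, rem=2, quantum used, demote→Q1. Q0=[P5] Q1=[P1,P2,P3,P4] Q2=[]
t=8-10: P5@Q0 runs 2, rem=2, quantum used, demote→Q1. Q0=[] Q1=[P1,P2,P3,P4,P5] Q2=[]
t=10-14: P1@Q1 runs 4, rem=4, quantum used, demote→Q2. Q0=[] Q1=[P2,P3,P4,P5] Q2=[P1]
t=14-16: P2@Q1 runs 2, rem=0, completes. Q0=[] Q1=[P3,P4,P5] Q2=[P1]
t=16-19: P3@Q1 runs 3, rem=4, I/O yield, promote→Q0. Q0=[P3] Q1=[P4,P5] Q2=[P1]
t=19-21: P3@Q0 runs 2, rem=2, quantum used, demote→Q1. Q0=[] Q1=[P4,P5,P3] Q2=[P1]
t=21-23: P4@Q1 runs 2, rem=0, completes. Q0=[] Q1=[P5,P3] Q2=[P1]
t=23-25: P5@Q1 runs 2, rem=0, completes. Q0=[] Q1=[P3] Q2=[P1]
t=25-27: P3@Q1 runs 2, rem=0, completes. Q0=[] Q1=[] Q2=[P1]
t=27-31: P1@Q2 runs 4, rem=0, completes. Q0=[] Q1=[] Q2=[]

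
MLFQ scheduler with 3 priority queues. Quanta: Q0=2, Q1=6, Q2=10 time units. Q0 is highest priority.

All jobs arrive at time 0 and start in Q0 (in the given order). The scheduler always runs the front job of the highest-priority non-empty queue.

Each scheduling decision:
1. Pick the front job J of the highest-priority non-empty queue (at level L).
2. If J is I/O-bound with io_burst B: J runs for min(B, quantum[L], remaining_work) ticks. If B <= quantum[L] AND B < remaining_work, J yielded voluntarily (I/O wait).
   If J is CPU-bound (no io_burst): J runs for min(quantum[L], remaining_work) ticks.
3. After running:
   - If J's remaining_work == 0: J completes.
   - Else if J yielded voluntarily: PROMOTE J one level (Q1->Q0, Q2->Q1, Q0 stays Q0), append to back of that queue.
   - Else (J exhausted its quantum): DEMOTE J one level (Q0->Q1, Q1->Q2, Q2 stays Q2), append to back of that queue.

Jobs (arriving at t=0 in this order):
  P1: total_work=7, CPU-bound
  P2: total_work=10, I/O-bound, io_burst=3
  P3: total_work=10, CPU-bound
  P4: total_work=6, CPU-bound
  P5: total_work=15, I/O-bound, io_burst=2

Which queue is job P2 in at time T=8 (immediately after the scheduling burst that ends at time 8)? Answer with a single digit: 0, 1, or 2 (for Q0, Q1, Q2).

Answer: 1

Derivation:
t=0-2: P1@Q0 runs 2, rem=5, quantum used, demote→Q1. Q0=[P2,P3,P4,P5] Q1=[P1] Q2=[]
t=2-4: P2@Q0 runs 2, rem=8, quantum used, demote→Q1. Q0=[P3,P4,P5] Q1=[P1,P2] Q2=[]
t=4-6: P3@Q0 runs 2, rem=8, quantum used, demote→Q1. Q0=[P4,P5] Q1=[P1,P2,P3] Q2=[]
t=6-8: P4@Q0 runs 2, rem=4, quantum used, demote→Q1. Q0=[P5] Q1=[P1,P2,P3,P4] Q2=[]
t=8-10: P5@Q0 runs 2, rem=13, I/O yield, promote→Q0. Q0=[P5] Q1=[P1,P2,P3,P4] Q2=[]
t=10-12: P5@Q0 runs 2, rem=11, I/O yield, promote→Q0. Q0=[P5] Q1=[P1,P2,P3,P4] Q2=[]
t=12-14: P5@Q0 runs 2, rem=9, I/O yield, promote→Q0. Q0=[P5] Q1=[P1,P2,P3,P4] Q2=[]
t=14-16: P5@Q0 runs 2, rem=7, I/O yield, promote→Q0. Q0=[P5] Q1=[P1,P2,P3,P4] Q2=[]
t=16-18: P5@Q0 runs 2, rem=5, I/O yield, promote→Q0. Q0=[P5] Q1=[P1,P2,P3,P4] Q2=[]
t=18-20: P5@Q0 runs 2, rem=3, I/O yield, promote→Q0. Q0=[P5] Q1=[P1,P2,P3,P4] Q2=[]
t=20-22: P5@Q0 runs 2, rem=1, I/O yield, promote→Q0. Q0=[P5] Q1=[P1,P2,P3,P4] Q2=[]
t=22-23: P5@Q0 runs 1, rem=0, completes. Q0=[] Q1=[P1,P2,P3,P4] Q2=[]
t=23-28: P1@Q1 runs 5, rem=0, completes. Q0=[] Q1=[P2,P3,P4] Q2=[]
t=28-31: P2@Q1 runs 3, rem=5, I/O yield, promote→Q0. Q0=[P2] Q1=[P3,P4] Q2=[]
t=31-33: P2@Q0 runs 2, rem=3, quantum used, demote→Q1. Q0=[] Q1=[P3,P4,P2] Q2=[]
t=33-39: P3@Q1 runs 6, rem=2, quantum used, demote→Q2. Q0=[] Q1=[P4,P2] Q2=[P3]
t=39-43: P4@Q1 runs 4, rem=0, completes. Q0=[] Q1=[P2] Q2=[P3]
t=43-46: P2@Q1 runs 3, rem=0, completes. Q0=[] Q1=[] Q2=[P3]
t=46-48: P3@Q2 runs 2, rem=0, completes. Q0=[] Q1=[] Q2=[]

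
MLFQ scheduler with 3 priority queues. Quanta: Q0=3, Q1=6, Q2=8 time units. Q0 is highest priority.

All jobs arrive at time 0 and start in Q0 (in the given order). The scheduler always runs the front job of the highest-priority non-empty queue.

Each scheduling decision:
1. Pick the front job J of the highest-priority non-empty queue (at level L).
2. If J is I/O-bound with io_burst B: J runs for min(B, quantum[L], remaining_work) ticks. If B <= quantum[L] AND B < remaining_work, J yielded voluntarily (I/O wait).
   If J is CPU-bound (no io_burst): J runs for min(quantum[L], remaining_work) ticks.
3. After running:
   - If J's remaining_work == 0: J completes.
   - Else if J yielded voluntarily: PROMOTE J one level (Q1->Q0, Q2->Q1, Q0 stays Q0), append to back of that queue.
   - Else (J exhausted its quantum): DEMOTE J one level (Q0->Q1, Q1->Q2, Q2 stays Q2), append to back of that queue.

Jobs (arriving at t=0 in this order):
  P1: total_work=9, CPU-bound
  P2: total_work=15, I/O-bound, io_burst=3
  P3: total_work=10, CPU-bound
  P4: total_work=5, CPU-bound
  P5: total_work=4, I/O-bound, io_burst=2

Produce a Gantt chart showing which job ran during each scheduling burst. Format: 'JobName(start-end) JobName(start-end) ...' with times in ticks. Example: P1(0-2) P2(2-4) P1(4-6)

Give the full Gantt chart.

Answer: P1(0-3) P2(3-6) P3(6-9) P4(9-12) P5(12-14) P2(14-17) P5(17-19) P2(19-22) P2(22-25) P2(25-28) P1(28-34) P3(34-40) P4(40-42) P3(42-43)

Derivation:
t=0-3: P1@Q0 runs 3, rem=6, quantum used, demote→Q1. Q0=[P2,P3,P4,P5] Q1=[P1] Q2=[]
t=3-6: P2@Q0 runs 3, rem=12, I/O yield, promote→Q0. Q0=[P3,P4,P5,P2] Q1=[P1] Q2=[]
t=6-9: P3@Q0 runs 3, rem=7, quantum used, demote→Q1. Q0=[P4,P5,P2] Q1=[P1,P3] Q2=[]
t=9-12: P4@Q0 runs 3, rem=2, quantum used, demote→Q1. Q0=[P5,P2] Q1=[P1,P3,P4] Q2=[]
t=12-14: P5@Q0 runs 2, rem=2, I/O yield, promote→Q0. Q0=[P2,P5] Q1=[P1,P3,P4] Q2=[]
t=14-17: P2@Q0 runs 3, rem=9, I/O yield, promote→Q0. Q0=[P5,P2] Q1=[P1,P3,P4] Q2=[]
t=17-19: P5@Q0 runs 2, rem=0, completes. Q0=[P2] Q1=[P1,P3,P4] Q2=[]
t=19-22: P2@Q0 runs 3, rem=6, I/O yield, promote→Q0. Q0=[P2] Q1=[P1,P3,P4] Q2=[]
t=22-25: P2@Q0 runs 3, rem=3, I/O yield, promote→Q0. Q0=[P2] Q1=[P1,P3,P4] Q2=[]
t=25-28: P2@Q0 runs 3, rem=0, completes. Q0=[] Q1=[P1,P3,P4] Q2=[]
t=28-34: P1@Q1 runs 6, rem=0, completes. Q0=[] Q1=[P3,P4] Q2=[]
t=34-40: P3@Q1 runs 6, rem=1, quantum used, demote→Q2. Q0=[] Q1=[P4] Q2=[P3]
t=40-42: P4@Q1 runs 2, rem=0, completes. Q0=[] Q1=[] Q2=[P3]
t=42-43: P3@Q2 runs 1, rem=0, completes. Q0=[] Q1=[] Q2=[]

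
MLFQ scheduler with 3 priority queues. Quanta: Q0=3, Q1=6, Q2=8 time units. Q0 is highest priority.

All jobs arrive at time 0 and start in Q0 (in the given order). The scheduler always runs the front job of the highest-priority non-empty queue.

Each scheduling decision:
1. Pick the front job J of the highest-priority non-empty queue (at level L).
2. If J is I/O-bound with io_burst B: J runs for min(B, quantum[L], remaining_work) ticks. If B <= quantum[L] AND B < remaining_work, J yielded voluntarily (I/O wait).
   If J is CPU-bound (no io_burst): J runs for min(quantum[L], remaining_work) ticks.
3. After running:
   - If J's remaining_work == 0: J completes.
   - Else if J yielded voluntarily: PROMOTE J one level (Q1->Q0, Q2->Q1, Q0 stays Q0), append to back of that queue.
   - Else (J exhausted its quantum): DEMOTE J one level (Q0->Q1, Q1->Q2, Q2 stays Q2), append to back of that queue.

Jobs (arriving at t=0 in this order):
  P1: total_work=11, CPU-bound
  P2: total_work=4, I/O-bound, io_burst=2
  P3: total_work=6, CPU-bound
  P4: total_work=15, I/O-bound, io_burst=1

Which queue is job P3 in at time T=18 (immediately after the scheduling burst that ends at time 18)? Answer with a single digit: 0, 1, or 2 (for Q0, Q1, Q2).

t=0-3: P1@Q0 runs 3, rem=8, quantum used, demote→Q1. Q0=[P2,P3,P4] Q1=[P1] Q2=[]
t=3-5: P2@Q0 runs 2, rem=2, I/O yield, promote→Q0. Q0=[P3,P4,P2] Q1=[P1] Q2=[]
t=5-8: P3@Q0 runs 3, rem=3, quantum used, demote→Q1. Q0=[P4,P2] Q1=[P1,P3] Q2=[]
t=8-9: P4@Q0 runs 1, rem=14, I/O yield, promote→Q0. Q0=[P2,P4] Q1=[P1,P3] Q2=[]
t=9-11: P2@Q0 runs 2, rem=0, completes. Q0=[P4] Q1=[P1,P3] Q2=[]
t=11-12: P4@Q0 runs 1, rem=13, I/O yield, promote→Q0. Q0=[P4] Q1=[P1,P3] Q2=[]
t=12-13: P4@Q0 runs 1, rem=12, I/O yield, promote→Q0. Q0=[P4] Q1=[P1,P3] Q2=[]
t=13-14: P4@Q0 runs 1, rem=11, I/O yield, promote→Q0. Q0=[P4] Q1=[P1,P3] Q2=[]
t=14-15: P4@Q0 runs 1, rem=10, I/O yield, promote→Q0. Q0=[P4] Q1=[P1,P3] Q2=[]
t=15-16: P4@Q0 runs 1, rem=9, I/O yield, promote→Q0. Q0=[P4] Q1=[P1,P3] Q2=[]
t=16-17: P4@Q0 runs 1, rem=8, I/O yield, promote→Q0. Q0=[P4] Q1=[P1,P3] Q2=[]
t=17-18: P4@Q0 runs 1, rem=7, I/O yield, promote→Q0. Q0=[P4] Q1=[P1,P3] Q2=[]
t=18-19: P4@Q0 runs 1, rem=6, I/O yield, promote→Q0. Q0=[P4] Q1=[P1,P3] Q2=[]
t=19-20: P4@Q0 runs 1, rem=5, I/O yield, promote→Q0. Q0=[P4] Q1=[P1,P3] Q2=[]
t=20-21: P4@Q0 runs 1, rem=4, I/O yield, promote→Q0. Q0=[P4] Q1=[P1,P3] Q2=[]
t=21-22: P4@Q0 runs 1, rem=3, I/O yield, promote→Q0. Q0=[P4] Q1=[P1,P3] Q2=[]
t=22-23: P4@Q0 runs 1, rem=2, I/O yield, promote→Q0. Q0=[P4] Q1=[P1,P3] Q2=[]
t=23-24: P4@Q0 runs 1, rem=1, I/O yield, promote→Q0. Q0=[P4] Q1=[P1,P3] Q2=[]
t=24-25: P4@Q0 runs 1, rem=0, completes. Q0=[] Q1=[P1,P3] Q2=[]
t=25-31: P1@Q1 runs 6, rem=2, quantum used, demote→Q2. Q0=[] Q1=[P3] Q2=[P1]
t=31-34: P3@Q1 runs 3, rem=0, completes. Q0=[] Q1=[] Q2=[P1]
t=34-36: P1@Q2 runs 2, rem=0, completes. Q0=[] Q1=[] Q2=[]

Answer: 1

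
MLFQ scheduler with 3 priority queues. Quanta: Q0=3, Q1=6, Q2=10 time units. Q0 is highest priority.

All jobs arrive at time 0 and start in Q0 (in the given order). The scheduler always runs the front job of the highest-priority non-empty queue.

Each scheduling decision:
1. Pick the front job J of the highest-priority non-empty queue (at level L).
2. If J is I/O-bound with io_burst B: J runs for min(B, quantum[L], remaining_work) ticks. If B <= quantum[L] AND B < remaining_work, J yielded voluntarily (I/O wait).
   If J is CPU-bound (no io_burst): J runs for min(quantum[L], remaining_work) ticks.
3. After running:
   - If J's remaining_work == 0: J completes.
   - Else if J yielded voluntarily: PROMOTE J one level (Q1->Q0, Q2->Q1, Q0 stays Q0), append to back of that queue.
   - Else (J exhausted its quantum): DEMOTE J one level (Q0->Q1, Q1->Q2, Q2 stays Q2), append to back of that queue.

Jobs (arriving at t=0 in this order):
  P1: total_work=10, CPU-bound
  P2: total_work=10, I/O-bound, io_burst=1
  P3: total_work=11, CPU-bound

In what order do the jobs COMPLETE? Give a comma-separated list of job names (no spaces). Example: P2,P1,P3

Answer: P2,P1,P3

Derivation:
t=0-3: P1@Q0 runs 3, rem=7, quantum used, demote→Q1. Q0=[P2,P3] Q1=[P1] Q2=[]
t=3-4: P2@Q0 runs 1, rem=9, I/O yield, promote→Q0. Q0=[P3,P2] Q1=[P1] Q2=[]
t=4-7: P3@Q0 runs 3, rem=8, quantum used, demote→Q1. Q0=[P2] Q1=[P1,P3] Q2=[]
t=7-8: P2@Q0 runs 1, rem=8, I/O yield, promote→Q0. Q0=[P2] Q1=[P1,P3] Q2=[]
t=8-9: P2@Q0 runs 1, rem=7, I/O yield, promote→Q0. Q0=[P2] Q1=[P1,P3] Q2=[]
t=9-10: P2@Q0 runs 1, rem=6, I/O yield, promote→Q0. Q0=[P2] Q1=[P1,P3] Q2=[]
t=10-11: P2@Q0 runs 1, rem=5, I/O yield, promote→Q0. Q0=[P2] Q1=[P1,P3] Q2=[]
t=11-12: P2@Q0 runs 1, rem=4, I/O yield, promote→Q0. Q0=[P2] Q1=[P1,P3] Q2=[]
t=12-13: P2@Q0 runs 1, rem=3, I/O yield, promote→Q0. Q0=[P2] Q1=[P1,P3] Q2=[]
t=13-14: P2@Q0 runs 1, rem=2, I/O yield, promote→Q0. Q0=[P2] Q1=[P1,P3] Q2=[]
t=14-15: P2@Q0 runs 1, rem=1, I/O yield, promote→Q0. Q0=[P2] Q1=[P1,P3] Q2=[]
t=15-16: P2@Q0 runs 1, rem=0, completes. Q0=[] Q1=[P1,P3] Q2=[]
t=16-22: P1@Q1 runs 6, rem=1, quantum used, demote→Q2. Q0=[] Q1=[P3] Q2=[P1]
t=22-28: P3@Q1 runs 6, rem=2, quantum used, demote→Q2. Q0=[] Q1=[] Q2=[P1,P3]
t=28-29: P1@Q2 runs 1, rem=0, completes. Q0=[] Q1=[] Q2=[P3]
t=29-31: P3@Q2 runs 2, rem=0, completes. Q0=[] Q1=[] Q2=[]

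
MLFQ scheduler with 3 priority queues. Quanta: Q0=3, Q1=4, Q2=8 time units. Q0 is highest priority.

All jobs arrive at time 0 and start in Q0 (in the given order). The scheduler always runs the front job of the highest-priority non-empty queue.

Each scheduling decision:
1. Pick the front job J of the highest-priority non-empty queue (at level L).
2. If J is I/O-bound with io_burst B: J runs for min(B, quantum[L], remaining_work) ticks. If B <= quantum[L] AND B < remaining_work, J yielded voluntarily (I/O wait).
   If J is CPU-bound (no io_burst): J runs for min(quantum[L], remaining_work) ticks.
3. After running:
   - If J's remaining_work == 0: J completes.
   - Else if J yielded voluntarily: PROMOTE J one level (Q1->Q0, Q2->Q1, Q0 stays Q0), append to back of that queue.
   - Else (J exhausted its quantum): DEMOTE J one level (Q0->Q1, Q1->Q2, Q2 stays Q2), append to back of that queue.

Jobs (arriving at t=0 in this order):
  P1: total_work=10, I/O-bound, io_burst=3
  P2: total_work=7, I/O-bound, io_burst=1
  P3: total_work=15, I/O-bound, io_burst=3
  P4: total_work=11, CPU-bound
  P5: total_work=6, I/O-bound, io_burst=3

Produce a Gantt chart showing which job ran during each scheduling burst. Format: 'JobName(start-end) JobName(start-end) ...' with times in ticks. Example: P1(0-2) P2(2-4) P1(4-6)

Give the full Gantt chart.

Answer: P1(0-3) P2(3-4) P3(4-7) P4(7-10) P5(10-13) P1(13-16) P2(16-17) P3(17-20) P5(20-23) P1(23-26) P2(26-27) P3(27-30) P1(30-31) P2(31-32) P3(32-35) P2(35-36) P3(36-39) P2(39-40) P2(40-41) P4(41-45) P4(45-49)

Derivation:
t=0-3: P1@Q0 runs 3, rem=7, I/O yield, promote→Q0. Q0=[P2,P3,P4,P5,P1] Q1=[] Q2=[]
t=3-4: P2@Q0 runs 1, rem=6, I/O yield, promote→Q0. Q0=[P3,P4,P5,P1,P2] Q1=[] Q2=[]
t=4-7: P3@Q0 runs 3, rem=12, I/O yield, promote→Q0. Q0=[P4,P5,P1,P2,P3] Q1=[] Q2=[]
t=7-10: P4@Q0 runs 3, rem=8, quantum used, demote→Q1. Q0=[P5,P1,P2,P3] Q1=[P4] Q2=[]
t=10-13: P5@Q0 runs 3, rem=3, I/O yield, promote→Q0. Q0=[P1,P2,P3,P5] Q1=[P4] Q2=[]
t=13-16: P1@Q0 runs 3, rem=4, I/O yield, promote→Q0. Q0=[P2,P3,P5,P1] Q1=[P4] Q2=[]
t=16-17: P2@Q0 runs 1, rem=5, I/O yield, promote→Q0. Q0=[P3,P5,P1,P2] Q1=[P4] Q2=[]
t=17-20: P3@Q0 runs 3, rem=9, I/O yield, promote→Q0. Q0=[P5,P1,P2,P3] Q1=[P4] Q2=[]
t=20-23: P5@Q0 runs 3, rem=0, completes. Q0=[P1,P2,P3] Q1=[P4] Q2=[]
t=23-26: P1@Q0 runs 3, rem=1, I/O yield, promote→Q0. Q0=[P2,P3,P1] Q1=[P4] Q2=[]
t=26-27: P2@Q0 runs 1, rem=4, I/O yield, promote→Q0. Q0=[P3,P1,P2] Q1=[P4] Q2=[]
t=27-30: P3@Q0 runs 3, rem=6, I/O yield, promote→Q0. Q0=[P1,P2,P3] Q1=[P4] Q2=[]
t=30-31: P1@Q0 runs 1, rem=0, completes. Q0=[P2,P3] Q1=[P4] Q2=[]
t=31-32: P2@Q0 runs 1, rem=3, I/O yield, promote→Q0. Q0=[P3,P2] Q1=[P4] Q2=[]
t=32-35: P3@Q0 runs 3, rem=3, I/O yield, promote→Q0. Q0=[P2,P3] Q1=[P4] Q2=[]
t=35-36: P2@Q0 runs 1, rem=2, I/O yield, promote→Q0. Q0=[P3,P2] Q1=[P4] Q2=[]
t=36-39: P3@Q0 runs 3, rem=0, completes. Q0=[P2] Q1=[P4] Q2=[]
t=39-40: P2@Q0 runs 1, rem=1, I/O yield, promote→Q0. Q0=[P2] Q1=[P4] Q2=[]
t=40-41: P2@Q0 runs 1, rem=0, completes. Q0=[] Q1=[P4] Q2=[]
t=41-45: P4@Q1 runs 4, rem=4, quantum used, demote→Q2. Q0=[] Q1=[] Q2=[P4]
t=45-49: P4@Q2 runs 4, rem=0, completes. Q0=[] Q1=[] Q2=[]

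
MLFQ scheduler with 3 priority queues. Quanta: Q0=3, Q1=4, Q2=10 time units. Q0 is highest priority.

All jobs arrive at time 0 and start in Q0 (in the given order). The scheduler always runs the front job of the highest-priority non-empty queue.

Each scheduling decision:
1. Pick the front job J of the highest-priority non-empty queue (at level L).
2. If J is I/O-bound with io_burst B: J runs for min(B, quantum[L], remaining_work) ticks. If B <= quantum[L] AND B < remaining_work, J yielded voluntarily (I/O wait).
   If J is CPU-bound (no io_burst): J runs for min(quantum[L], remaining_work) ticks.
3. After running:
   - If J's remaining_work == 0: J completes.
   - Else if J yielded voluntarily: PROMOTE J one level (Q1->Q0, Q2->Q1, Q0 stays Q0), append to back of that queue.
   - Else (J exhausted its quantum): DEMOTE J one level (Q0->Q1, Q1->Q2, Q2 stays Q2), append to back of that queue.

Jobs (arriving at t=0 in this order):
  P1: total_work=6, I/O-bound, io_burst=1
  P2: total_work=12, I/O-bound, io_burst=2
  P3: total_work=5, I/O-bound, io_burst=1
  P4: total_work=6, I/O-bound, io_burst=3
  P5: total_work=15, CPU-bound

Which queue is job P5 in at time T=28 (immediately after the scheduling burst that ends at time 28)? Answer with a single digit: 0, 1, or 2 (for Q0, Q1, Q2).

t=0-1: P1@Q0 runs 1, rem=5, I/O yield, promote→Q0. Q0=[P2,P3,P4,P5,P1] Q1=[] Q2=[]
t=1-3: P2@Q0 runs 2, rem=10, I/O yield, promote→Q0. Q0=[P3,P4,P5,P1,P2] Q1=[] Q2=[]
t=3-4: P3@Q0 runs 1, rem=4, I/O yield, promote→Q0. Q0=[P4,P5,P1,P2,P3] Q1=[] Q2=[]
t=4-7: P4@Q0 runs 3, rem=3, I/O yield, promote→Q0. Q0=[P5,P1,P2,P3,P4] Q1=[] Q2=[]
t=7-10: P5@Q0 runs 3, rem=12, quantum used, demote→Q1. Q0=[P1,P2,P3,P4] Q1=[P5] Q2=[]
t=10-11: P1@Q0 runs 1, rem=4, I/O yield, promote→Q0. Q0=[P2,P3,P4,P1] Q1=[P5] Q2=[]
t=11-13: P2@Q0 runs 2, rem=8, I/O yield, promote→Q0. Q0=[P3,P4,P1,P2] Q1=[P5] Q2=[]
t=13-14: P3@Q0 runs 1, rem=3, I/O yield, promote→Q0. Q0=[P4,P1,P2,P3] Q1=[P5] Q2=[]
t=14-17: P4@Q0 runs 3, rem=0, completes. Q0=[P1,P2,P3] Q1=[P5] Q2=[]
t=17-18: P1@Q0 runs 1, rem=3, I/O yield, promote→Q0. Q0=[P2,P3,P1] Q1=[P5] Q2=[]
t=18-20: P2@Q0 runs 2, rem=6, I/O yield, promote→Q0. Q0=[P3,P1,P2] Q1=[P5] Q2=[]
t=20-21: P3@Q0 runs 1, rem=2, I/O yield, promote→Q0. Q0=[P1,P2,P3] Q1=[P5] Q2=[]
t=21-22: P1@Q0 runs 1, rem=2, I/O yield, promote→Q0. Q0=[P2,P3,P1] Q1=[P5] Q2=[]
t=22-24: P2@Q0 runs 2, rem=4, I/O yield, promote→Q0. Q0=[P3,P1,P2] Q1=[P5] Q2=[]
t=24-25: P3@Q0 runs 1, rem=1, I/O yield, promote→Q0. Q0=[P1,P2,P3] Q1=[P5] Q2=[]
t=25-26: P1@Q0 runs 1, rem=1, I/O yield, promote→Q0. Q0=[P2,P3,P1] Q1=[P5] Q2=[]
t=26-28: P2@Q0 runs 2, rem=2, I/O yield, promote→Q0. Q0=[P3,P1,P2] Q1=[P5] Q2=[]
t=28-29: P3@Q0 runs 1, rem=0, completes. Q0=[P1,P2] Q1=[P5] Q2=[]
t=29-30: P1@Q0 runs 1, rem=0, completes. Q0=[P2] Q1=[P5] Q2=[]
t=30-32: P2@Q0 runs 2, rem=0, completes. Q0=[] Q1=[P5] Q2=[]
t=32-36: P5@Q1 runs 4, rem=8, quantum used, demote→Q2. Q0=[] Q1=[] Q2=[P5]
t=36-44: P5@Q2 runs 8, rem=0, completes. Q0=[] Q1=[] Q2=[]

Answer: 1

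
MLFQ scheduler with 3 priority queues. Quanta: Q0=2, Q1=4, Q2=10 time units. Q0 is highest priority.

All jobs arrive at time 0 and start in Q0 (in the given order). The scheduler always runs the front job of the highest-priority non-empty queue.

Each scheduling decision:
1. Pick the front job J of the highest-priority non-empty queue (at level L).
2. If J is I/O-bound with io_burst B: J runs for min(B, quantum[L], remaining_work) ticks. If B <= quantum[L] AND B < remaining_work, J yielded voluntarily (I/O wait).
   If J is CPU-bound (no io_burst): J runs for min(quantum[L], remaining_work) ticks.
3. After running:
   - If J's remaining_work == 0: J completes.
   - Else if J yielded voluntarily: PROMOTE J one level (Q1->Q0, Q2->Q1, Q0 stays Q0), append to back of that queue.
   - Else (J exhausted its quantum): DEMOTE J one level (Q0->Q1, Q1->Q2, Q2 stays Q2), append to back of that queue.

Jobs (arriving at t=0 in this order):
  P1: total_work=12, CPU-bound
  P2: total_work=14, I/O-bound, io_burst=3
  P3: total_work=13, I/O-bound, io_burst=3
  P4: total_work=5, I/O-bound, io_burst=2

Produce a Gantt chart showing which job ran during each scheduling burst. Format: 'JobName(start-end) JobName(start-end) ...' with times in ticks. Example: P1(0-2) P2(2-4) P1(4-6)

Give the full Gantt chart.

Answer: P1(0-2) P2(2-4) P3(4-6) P4(6-8) P4(8-10) P4(10-11) P1(11-15) P2(15-18) P2(18-20) P3(20-23) P3(23-25) P2(25-28) P2(28-30) P3(30-33) P3(33-35) P2(35-37) P3(37-38) P1(38-44)

Derivation:
t=0-2: P1@Q0 runs 2, rem=10, quantum used, demote→Q1. Q0=[P2,P3,P4] Q1=[P1] Q2=[]
t=2-4: P2@Q0 runs 2, rem=12, quantum used, demote→Q1. Q0=[P3,P4] Q1=[P1,P2] Q2=[]
t=4-6: P3@Q0 runs 2, rem=11, quantum used, demote→Q1. Q0=[P4] Q1=[P1,P2,P3] Q2=[]
t=6-8: P4@Q0 runs 2, rem=3, I/O yield, promote→Q0. Q0=[P4] Q1=[P1,P2,P3] Q2=[]
t=8-10: P4@Q0 runs 2, rem=1, I/O yield, promote→Q0. Q0=[P4] Q1=[P1,P2,P3] Q2=[]
t=10-11: P4@Q0 runs 1, rem=0, completes. Q0=[] Q1=[P1,P2,P3] Q2=[]
t=11-15: P1@Q1 runs 4, rem=6, quantum used, demote→Q2. Q0=[] Q1=[P2,P3] Q2=[P1]
t=15-18: P2@Q1 runs 3, rem=9, I/O yield, promote→Q0. Q0=[P2] Q1=[P3] Q2=[P1]
t=18-20: P2@Q0 runs 2, rem=7, quantum used, demote→Q1. Q0=[] Q1=[P3,P2] Q2=[P1]
t=20-23: P3@Q1 runs 3, rem=8, I/O yield, promote→Q0. Q0=[P3] Q1=[P2] Q2=[P1]
t=23-25: P3@Q0 runs 2, rem=6, quantum used, demote→Q1. Q0=[] Q1=[P2,P3] Q2=[P1]
t=25-28: P2@Q1 runs 3, rem=4, I/O yield, promote→Q0. Q0=[P2] Q1=[P3] Q2=[P1]
t=28-30: P2@Q0 runs 2, rem=2, quantum used, demote→Q1. Q0=[] Q1=[P3,P2] Q2=[P1]
t=30-33: P3@Q1 runs 3, rem=3, I/O yield, promote→Q0. Q0=[P3] Q1=[P2] Q2=[P1]
t=33-35: P3@Q0 runs 2, rem=1, quantum used, demote→Q1. Q0=[] Q1=[P2,P3] Q2=[P1]
t=35-37: P2@Q1 runs 2, rem=0, completes. Q0=[] Q1=[P3] Q2=[P1]
t=37-38: P3@Q1 runs 1, rem=0, completes. Q0=[] Q1=[] Q2=[P1]
t=38-44: P1@Q2 runs 6, rem=0, completes. Q0=[] Q1=[] Q2=[]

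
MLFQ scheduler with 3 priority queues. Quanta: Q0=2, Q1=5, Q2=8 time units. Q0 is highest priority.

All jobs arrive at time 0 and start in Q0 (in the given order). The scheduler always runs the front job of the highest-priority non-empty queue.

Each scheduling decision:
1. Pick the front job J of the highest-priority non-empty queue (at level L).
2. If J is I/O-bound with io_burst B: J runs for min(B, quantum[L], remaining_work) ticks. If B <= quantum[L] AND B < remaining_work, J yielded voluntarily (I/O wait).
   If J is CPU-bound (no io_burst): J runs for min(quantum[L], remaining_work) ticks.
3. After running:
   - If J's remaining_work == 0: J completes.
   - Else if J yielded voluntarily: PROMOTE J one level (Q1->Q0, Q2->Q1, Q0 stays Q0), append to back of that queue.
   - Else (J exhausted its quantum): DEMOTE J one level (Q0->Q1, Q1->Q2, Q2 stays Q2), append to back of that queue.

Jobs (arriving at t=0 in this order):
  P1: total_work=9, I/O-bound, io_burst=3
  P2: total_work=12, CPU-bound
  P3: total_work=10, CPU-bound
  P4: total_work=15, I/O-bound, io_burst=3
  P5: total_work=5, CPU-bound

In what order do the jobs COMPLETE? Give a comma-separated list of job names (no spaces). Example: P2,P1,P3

Answer: P5,P1,P4,P2,P3

Derivation:
t=0-2: P1@Q0 runs 2, rem=7, quantum used, demote→Q1. Q0=[P2,P3,P4,P5] Q1=[P1] Q2=[]
t=2-4: P2@Q0 runs 2, rem=10, quantum used, demote→Q1. Q0=[P3,P4,P5] Q1=[P1,P2] Q2=[]
t=4-6: P3@Q0 runs 2, rem=8, quantum used, demote→Q1. Q0=[P4,P5] Q1=[P1,P2,P3] Q2=[]
t=6-8: P4@Q0 runs 2, rem=13, quantum used, demote→Q1. Q0=[P5] Q1=[P1,P2,P3,P4] Q2=[]
t=8-10: P5@Q0 runs 2, rem=3, quantum used, demote→Q1. Q0=[] Q1=[P1,P2,P3,P4,P5] Q2=[]
t=10-13: P1@Q1 runs 3, rem=4, I/O yield, promote→Q0. Q0=[P1] Q1=[P2,P3,P4,P5] Q2=[]
t=13-15: P1@Q0 runs 2, rem=2, quantum used, demote→Q1. Q0=[] Q1=[P2,P3,P4,P5,P1] Q2=[]
t=15-20: P2@Q1 runs 5, rem=5, quantum used, demote→Q2. Q0=[] Q1=[P3,P4,P5,P1] Q2=[P2]
t=20-25: P3@Q1 runs 5, rem=3, quantum used, demote→Q2. Q0=[] Q1=[P4,P5,P1] Q2=[P2,P3]
t=25-28: P4@Q1 runs 3, rem=10, I/O yield, promote→Q0. Q0=[P4] Q1=[P5,P1] Q2=[P2,P3]
t=28-30: P4@Q0 runs 2, rem=8, quantum used, demote→Q1. Q0=[] Q1=[P5,P1,P4] Q2=[P2,P3]
t=30-33: P5@Q1 runs 3, rem=0, completes. Q0=[] Q1=[P1,P4] Q2=[P2,P3]
t=33-35: P1@Q1 runs 2, rem=0, completes. Q0=[] Q1=[P4] Q2=[P2,P3]
t=35-38: P4@Q1 runs 3, rem=5, I/O yield, promote→Q0. Q0=[P4] Q1=[] Q2=[P2,P3]
t=38-40: P4@Q0 runs 2, rem=3, quantum used, demote→Q1. Q0=[] Q1=[P4] Q2=[P2,P3]
t=40-43: P4@Q1 runs 3, rem=0, completes. Q0=[] Q1=[] Q2=[P2,P3]
t=43-48: P2@Q2 runs 5, rem=0, completes. Q0=[] Q1=[] Q2=[P3]
t=48-51: P3@Q2 runs 3, rem=0, completes. Q0=[] Q1=[] Q2=[]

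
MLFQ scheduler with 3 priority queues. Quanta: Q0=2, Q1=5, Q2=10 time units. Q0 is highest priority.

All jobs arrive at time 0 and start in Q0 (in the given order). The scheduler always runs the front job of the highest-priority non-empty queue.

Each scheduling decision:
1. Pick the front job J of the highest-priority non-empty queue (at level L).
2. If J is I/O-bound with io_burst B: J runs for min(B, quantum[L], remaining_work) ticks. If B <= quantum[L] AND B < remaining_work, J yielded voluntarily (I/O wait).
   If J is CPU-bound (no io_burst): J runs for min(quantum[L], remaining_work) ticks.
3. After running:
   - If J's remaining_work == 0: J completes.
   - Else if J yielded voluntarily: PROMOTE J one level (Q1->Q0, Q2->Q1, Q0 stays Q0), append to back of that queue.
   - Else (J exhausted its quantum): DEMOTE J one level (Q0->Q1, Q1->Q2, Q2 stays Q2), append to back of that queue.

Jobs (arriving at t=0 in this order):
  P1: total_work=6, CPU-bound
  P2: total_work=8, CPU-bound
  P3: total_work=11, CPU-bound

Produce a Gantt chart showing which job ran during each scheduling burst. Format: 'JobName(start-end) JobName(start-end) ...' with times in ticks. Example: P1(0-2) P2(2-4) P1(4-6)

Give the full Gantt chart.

t=0-2: P1@Q0 runs 2, rem=4, quantum used, demote→Q1. Q0=[P2,P3] Q1=[P1] Q2=[]
t=2-4: P2@Q0 runs 2, rem=6, quantum used, demote→Q1. Q0=[P3] Q1=[P1,P2] Q2=[]
t=4-6: P3@Q0 runs 2, rem=9, quantum used, demote→Q1. Q0=[] Q1=[P1,P2,P3] Q2=[]
t=6-10: P1@Q1 runs 4, rem=0, completes. Q0=[] Q1=[P2,P3] Q2=[]
t=10-15: P2@Q1 runs 5, rem=1, quantum used, demote→Q2. Q0=[] Q1=[P3] Q2=[P2]
t=15-20: P3@Q1 runs 5, rem=4, quantum used, demote→Q2. Q0=[] Q1=[] Q2=[P2,P3]
t=20-21: P2@Q2 runs 1, rem=0, completes. Q0=[] Q1=[] Q2=[P3]
t=21-25: P3@Q2 runs 4, rem=0, completes. Q0=[] Q1=[] Q2=[]

Answer: P1(0-2) P2(2-4) P3(4-6) P1(6-10) P2(10-15) P3(15-20) P2(20-21) P3(21-25)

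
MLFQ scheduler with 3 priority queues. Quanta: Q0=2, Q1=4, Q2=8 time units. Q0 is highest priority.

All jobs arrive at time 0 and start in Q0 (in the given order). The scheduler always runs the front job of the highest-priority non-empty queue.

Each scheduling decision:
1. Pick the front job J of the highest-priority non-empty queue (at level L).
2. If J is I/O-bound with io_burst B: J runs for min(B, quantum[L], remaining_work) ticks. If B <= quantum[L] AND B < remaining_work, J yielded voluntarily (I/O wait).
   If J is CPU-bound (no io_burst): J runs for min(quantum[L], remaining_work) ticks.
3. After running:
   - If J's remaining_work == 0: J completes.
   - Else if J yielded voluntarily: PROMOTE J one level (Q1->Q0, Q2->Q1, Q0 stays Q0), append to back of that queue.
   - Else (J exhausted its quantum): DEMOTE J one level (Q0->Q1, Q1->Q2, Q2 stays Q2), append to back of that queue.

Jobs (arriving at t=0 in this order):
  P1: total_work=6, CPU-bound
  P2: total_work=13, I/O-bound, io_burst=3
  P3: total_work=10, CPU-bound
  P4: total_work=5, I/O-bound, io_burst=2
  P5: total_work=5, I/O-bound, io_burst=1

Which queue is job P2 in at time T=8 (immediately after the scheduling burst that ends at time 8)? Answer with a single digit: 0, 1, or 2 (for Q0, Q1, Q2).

Answer: 1

Derivation:
t=0-2: P1@Q0 runs 2, rem=4, quantum used, demote→Q1. Q0=[P2,P3,P4,P5] Q1=[P1] Q2=[]
t=2-4: P2@Q0 runs 2, rem=11, quantum used, demote→Q1. Q0=[P3,P4,P5] Q1=[P1,P2] Q2=[]
t=4-6: P3@Q0 runs 2, rem=8, quantum used, demote→Q1. Q0=[P4,P5] Q1=[P1,P2,P3] Q2=[]
t=6-8: P4@Q0 runs 2, rem=3, I/O yield, promote→Q0. Q0=[P5,P4] Q1=[P1,P2,P3] Q2=[]
t=8-9: P5@Q0 runs 1, rem=4, I/O yield, promote→Q0. Q0=[P4,P5] Q1=[P1,P2,P3] Q2=[]
t=9-11: P4@Q0 runs 2, rem=1, I/O yield, promote→Q0. Q0=[P5,P4] Q1=[P1,P2,P3] Q2=[]
t=11-12: P5@Q0 runs 1, rem=3, I/O yield, promote→Q0. Q0=[P4,P5] Q1=[P1,P2,P3] Q2=[]
t=12-13: P4@Q0 runs 1, rem=0, completes. Q0=[P5] Q1=[P1,P2,P3] Q2=[]
t=13-14: P5@Q0 runs 1, rem=2, I/O yield, promote→Q0. Q0=[P5] Q1=[P1,P2,P3] Q2=[]
t=14-15: P5@Q0 runs 1, rem=1, I/O yield, promote→Q0. Q0=[P5] Q1=[P1,P2,P3] Q2=[]
t=15-16: P5@Q0 runs 1, rem=0, completes. Q0=[] Q1=[P1,P2,P3] Q2=[]
t=16-20: P1@Q1 runs 4, rem=0, completes. Q0=[] Q1=[P2,P3] Q2=[]
t=20-23: P2@Q1 runs 3, rem=8, I/O yield, promote→Q0. Q0=[P2] Q1=[P3] Q2=[]
t=23-25: P2@Q0 runs 2, rem=6, quantum used, demote→Q1. Q0=[] Q1=[P3,P2] Q2=[]
t=25-29: P3@Q1 runs 4, rem=4, quantum used, demote→Q2. Q0=[] Q1=[P2] Q2=[P3]
t=29-32: P2@Q1 runs 3, rem=3, I/O yield, promote→Q0. Q0=[P2] Q1=[] Q2=[P3]
t=32-34: P2@Q0 runs 2, rem=1, quantum used, demote→Q1. Q0=[] Q1=[P2] Q2=[P3]
t=34-35: P2@Q1 runs 1, rem=0, completes. Q0=[] Q1=[] Q2=[P3]
t=35-39: P3@Q2 runs 4, rem=0, completes. Q0=[] Q1=[] Q2=[]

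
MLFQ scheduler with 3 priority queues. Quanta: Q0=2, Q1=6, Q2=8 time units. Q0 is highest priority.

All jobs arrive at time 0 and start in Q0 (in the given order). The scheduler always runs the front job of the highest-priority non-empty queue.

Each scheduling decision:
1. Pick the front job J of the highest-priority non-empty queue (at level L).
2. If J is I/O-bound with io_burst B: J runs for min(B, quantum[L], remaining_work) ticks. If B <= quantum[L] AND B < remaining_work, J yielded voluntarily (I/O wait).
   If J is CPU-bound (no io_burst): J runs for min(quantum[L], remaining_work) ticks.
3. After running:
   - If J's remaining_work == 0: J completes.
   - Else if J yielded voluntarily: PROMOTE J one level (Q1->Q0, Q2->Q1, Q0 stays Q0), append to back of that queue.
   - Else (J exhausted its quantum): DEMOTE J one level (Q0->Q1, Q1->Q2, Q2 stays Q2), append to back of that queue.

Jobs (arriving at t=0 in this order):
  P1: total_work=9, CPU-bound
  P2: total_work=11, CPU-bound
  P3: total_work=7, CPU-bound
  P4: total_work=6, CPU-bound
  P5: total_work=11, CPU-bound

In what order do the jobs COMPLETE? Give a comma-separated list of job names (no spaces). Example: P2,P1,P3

t=0-2: P1@Q0 runs 2, rem=7, quantum used, demote→Q1. Q0=[P2,P3,P4,P5] Q1=[P1] Q2=[]
t=2-4: P2@Q0 runs 2, rem=9, quantum used, demote→Q1. Q0=[P3,P4,P5] Q1=[P1,P2] Q2=[]
t=4-6: P3@Q0 runs 2, rem=5, quantum used, demote→Q1. Q0=[P4,P5] Q1=[P1,P2,P3] Q2=[]
t=6-8: P4@Q0 runs 2, rem=4, quantum used, demote→Q1. Q0=[P5] Q1=[P1,P2,P3,P4] Q2=[]
t=8-10: P5@Q0 runs 2, rem=9, quantum used, demote→Q1. Q0=[] Q1=[P1,P2,P3,P4,P5] Q2=[]
t=10-16: P1@Q1 runs 6, rem=1, quantum used, demote→Q2. Q0=[] Q1=[P2,P3,P4,P5] Q2=[P1]
t=16-22: P2@Q1 runs 6, rem=3, quantum used, demote→Q2. Q0=[] Q1=[P3,P4,P5] Q2=[P1,P2]
t=22-27: P3@Q1 runs 5, rem=0, completes. Q0=[] Q1=[P4,P5] Q2=[P1,P2]
t=27-31: P4@Q1 runs 4, rem=0, completes. Q0=[] Q1=[P5] Q2=[P1,P2]
t=31-37: P5@Q1 runs 6, rem=3, quantum used, demote→Q2. Q0=[] Q1=[] Q2=[P1,P2,P5]
t=37-38: P1@Q2 runs 1, rem=0, completes. Q0=[] Q1=[] Q2=[P2,P5]
t=38-41: P2@Q2 runs 3, rem=0, completes. Q0=[] Q1=[] Q2=[P5]
t=41-44: P5@Q2 runs 3, rem=0, completes. Q0=[] Q1=[] Q2=[]

Answer: P3,P4,P1,P2,P5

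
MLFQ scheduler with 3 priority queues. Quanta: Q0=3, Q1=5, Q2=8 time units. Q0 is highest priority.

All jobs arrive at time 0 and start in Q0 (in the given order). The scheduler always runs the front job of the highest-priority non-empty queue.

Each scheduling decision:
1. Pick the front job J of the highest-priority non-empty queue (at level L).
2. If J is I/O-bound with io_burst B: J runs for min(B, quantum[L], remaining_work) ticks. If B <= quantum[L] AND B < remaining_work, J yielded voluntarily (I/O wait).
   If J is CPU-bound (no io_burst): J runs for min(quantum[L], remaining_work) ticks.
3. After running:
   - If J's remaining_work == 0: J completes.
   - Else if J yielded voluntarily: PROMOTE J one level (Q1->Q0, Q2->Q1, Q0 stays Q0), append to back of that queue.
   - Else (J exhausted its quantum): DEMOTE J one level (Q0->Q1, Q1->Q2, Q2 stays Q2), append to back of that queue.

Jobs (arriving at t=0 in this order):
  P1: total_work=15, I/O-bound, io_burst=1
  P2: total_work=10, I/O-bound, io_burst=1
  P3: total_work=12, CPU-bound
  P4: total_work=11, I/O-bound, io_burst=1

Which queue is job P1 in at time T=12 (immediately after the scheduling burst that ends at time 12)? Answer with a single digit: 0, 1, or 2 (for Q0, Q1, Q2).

Answer: 0

Derivation:
t=0-1: P1@Q0 runs 1, rem=14, I/O yield, promote→Q0. Q0=[P2,P3,P4,P1] Q1=[] Q2=[]
t=1-2: P2@Q0 runs 1, rem=9, I/O yield, promote→Q0. Q0=[P3,P4,P1,P2] Q1=[] Q2=[]
t=2-5: P3@Q0 runs 3, rem=9, quantum used, demote→Q1. Q0=[P4,P1,P2] Q1=[P3] Q2=[]
t=5-6: P4@Q0 runs 1, rem=10, I/O yield, promote→Q0. Q0=[P1,P2,P4] Q1=[P3] Q2=[]
t=6-7: P1@Q0 runs 1, rem=13, I/O yield, promote→Q0. Q0=[P2,P4,P1] Q1=[P3] Q2=[]
t=7-8: P2@Q0 runs 1, rem=8, I/O yield, promote→Q0. Q0=[P4,P1,P2] Q1=[P3] Q2=[]
t=8-9: P4@Q0 runs 1, rem=9, I/O yield, promote→Q0. Q0=[P1,P2,P4] Q1=[P3] Q2=[]
t=9-10: P1@Q0 runs 1, rem=12, I/O yield, promote→Q0. Q0=[P2,P4,P1] Q1=[P3] Q2=[]
t=10-11: P2@Q0 runs 1, rem=7, I/O yield, promote→Q0. Q0=[P4,P1,P2] Q1=[P3] Q2=[]
t=11-12: P4@Q0 runs 1, rem=8, I/O yield, promote→Q0. Q0=[P1,P2,P4] Q1=[P3] Q2=[]
t=12-13: P1@Q0 runs 1, rem=11, I/O yield, promote→Q0. Q0=[P2,P4,P1] Q1=[P3] Q2=[]
t=13-14: P2@Q0 runs 1, rem=6, I/O yield, promote→Q0. Q0=[P4,P1,P2] Q1=[P3] Q2=[]
t=14-15: P4@Q0 runs 1, rem=7, I/O yield, promote→Q0. Q0=[P1,P2,P4] Q1=[P3] Q2=[]
t=15-16: P1@Q0 runs 1, rem=10, I/O yield, promote→Q0. Q0=[P2,P4,P1] Q1=[P3] Q2=[]
t=16-17: P2@Q0 runs 1, rem=5, I/O yield, promote→Q0. Q0=[P4,P1,P2] Q1=[P3] Q2=[]
t=17-18: P4@Q0 runs 1, rem=6, I/O yield, promote→Q0. Q0=[P1,P2,P4] Q1=[P3] Q2=[]
t=18-19: P1@Q0 runs 1, rem=9, I/O yield, promote→Q0. Q0=[P2,P4,P1] Q1=[P3] Q2=[]
t=19-20: P2@Q0 runs 1, rem=4, I/O yield, promote→Q0. Q0=[P4,P1,P2] Q1=[P3] Q2=[]
t=20-21: P4@Q0 runs 1, rem=5, I/O yield, promote→Q0. Q0=[P1,P2,P4] Q1=[P3] Q2=[]
t=21-22: P1@Q0 runs 1, rem=8, I/O yield, promote→Q0. Q0=[P2,P4,P1] Q1=[P3] Q2=[]
t=22-23: P2@Q0 runs 1, rem=3, I/O yield, promote→Q0. Q0=[P4,P1,P2] Q1=[P3] Q2=[]
t=23-24: P4@Q0 runs 1, rem=4, I/O yield, promote→Q0. Q0=[P1,P2,P4] Q1=[P3] Q2=[]
t=24-25: P1@Q0 runs 1, rem=7, I/O yield, promote→Q0. Q0=[P2,P4,P1] Q1=[P3] Q2=[]
t=25-26: P2@Q0 runs 1, rem=2, I/O yield, promote→Q0. Q0=[P4,P1,P2] Q1=[P3] Q2=[]
t=26-27: P4@Q0 runs 1, rem=3, I/O yield, promote→Q0. Q0=[P1,P2,P4] Q1=[P3] Q2=[]
t=27-28: P1@Q0 runs 1, rem=6, I/O yield, promote→Q0. Q0=[P2,P4,P1] Q1=[P3] Q2=[]
t=28-29: P2@Q0 runs 1, rem=1, I/O yield, promote→Q0. Q0=[P4,P1,P2] Q1=[P3] Q2=[]
t=29-30: P4@Q0 runs 1, rem=2, I/O yield, promote→Q0. Q0=[P1,P2,P4] Q1=[P3] Q2=[]
t=30-31: P1@Q0 runs 1, rem=5, I/O yield, promote→Q0. Q0=[P2,P4,P1] Q1=[P3] Q2=[]
t=31-32: P2@Q0 runs 1, rem=0, completes. Q0=[P4,P1] Q1=[P3] Q2=[]
t=32-33: P4@Q0 runs 1, rem=1, I/O yield, promote→Q0. Q0=[P1,P4] Q1=[P3] Q2=[]
t=33-34: P1@Q0 runs 1, rem=4, I/O yield, promote→Q0. Q0=[P4,P1] Q1=[P3] Q2=[]
t=34-35: P4@Q0 runs 1, rem=0, completes. Q0=[P1] Q1=[P3] Q2=[]
t=35-36: P1@Q0 runs 1, rem=3, I/O yield, promote→Q0. Q0=[P1] Q1=[P3] Q2=[]
t=36-37: P1@Q0 runs 1, rem=2, I/O yield, promote→Q0. Q0=[P1] Q1=[P3] Q2=[]
t=37-38: P1@Q0 runs 1, rem=1, I/O yield, promote→Q0. Q0=[P1] Q1=[P3] Q2=[]
t=38-39: P1@Q0 runs 1, rem=0, completes. Q0=[] Q1=[P3] Q2=[]
t=39-44: P3@Q1 runs 5, rem=4, quantum used, demote→Q2. Q0=[] Q1=[] Q2=[P3]
t=44-48: P3@Q2 runs 4, rem=0, completes. Q0=[] Q1=[] Q2=[]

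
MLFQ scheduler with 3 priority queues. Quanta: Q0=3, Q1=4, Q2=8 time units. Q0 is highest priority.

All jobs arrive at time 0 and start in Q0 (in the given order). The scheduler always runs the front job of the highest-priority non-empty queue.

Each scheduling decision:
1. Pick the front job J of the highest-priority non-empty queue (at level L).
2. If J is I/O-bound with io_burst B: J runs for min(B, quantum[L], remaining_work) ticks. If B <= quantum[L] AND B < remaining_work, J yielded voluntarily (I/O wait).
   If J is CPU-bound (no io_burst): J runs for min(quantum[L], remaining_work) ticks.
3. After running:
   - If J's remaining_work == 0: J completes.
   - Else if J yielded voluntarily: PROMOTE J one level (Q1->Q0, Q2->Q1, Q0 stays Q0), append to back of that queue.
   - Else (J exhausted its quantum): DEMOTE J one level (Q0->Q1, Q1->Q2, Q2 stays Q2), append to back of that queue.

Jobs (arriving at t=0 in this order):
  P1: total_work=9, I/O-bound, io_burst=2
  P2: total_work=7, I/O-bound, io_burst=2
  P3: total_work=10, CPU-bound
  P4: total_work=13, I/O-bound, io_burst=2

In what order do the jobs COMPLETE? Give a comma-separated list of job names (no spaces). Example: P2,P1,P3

t=0-2: P1@Q0 runs 2, rem=7, I/O yield, promote→Q0. Q0=[P2,P3,P4,P1] Q1=[] Q2=[]
t=2-4: P2@Q0 runs 2, rem=5, I/O yield, promote→Q0. Q0=[P3,P4,P1,P2] Q1=[] Q2=[]
t=4-7: P3@Q0 runs 3, rem=7, quantum used, demote→Q1. Q0=[P4,P1,P2] Q1=[P3] Q2=[]
t=7-9: P4@Q0 runs 2, rem=11, I/O yield, promote→Q0. Q0=[P1,P2,P4] Q1=[P3] Q2=[]
t=9-11: P1@Q0 runs 2, rem=5, I/O yield, promote→Q0. Q0=[P2,P4,P1] Q1=[P3] Q2=[]
t=11-13: P2@Q0 runs 2, rem=3, I/O yield, promote→Q0. Q0=[P4,P1,P2] Q1=[P3] Q2=[]
t=13-15: P4@Q0 runs 2, rem=9, I/O yield, promote→Q0. Q0=[P1,P2,P4] Q1=[P3] Q2=[]
t=15-17: P1@Q0 runs 2, rem=3, I/O yield, promote→Q0. Q0=[P2,P4,P1] Q1=[P3] Q2=[]
t=17-19: P2@Q0 runs 2, rem=1, I/O yield, promote→Q0. Q0=[P4,P1,P2] Q1=[P3] Q2=[]
t=19-21: P4@Q0 runs 2, rem=7, I/O yield, promote→Q0. Q0=[P1,P2,P4] Q1=[P3] Q2=[]
t=21-23: P1@Q0 runs 2, rem=1, I/O yield, promote→Q0. Q0=[P2,P4,P1] Q1=[P3] Q2=[]
t=23-24: P2@Q0 runs 1, rem=0, completes. Q0=[P4,P1] Q1=[P3] Q2=[]
t=24-26: P4@Q0 runs 2, rem=5, I/O yield, promote→Q0. Q0=[P1,P4] Q1=[P3] Q2=[]
t=26-27: P1@Q0 runs 1, rem=0, completes. Q0=[P4] Q1=[P3] Q2=[]
t=27-29: P4@Q0 runs 2, rem=3, I/O yield, promote→Q0. Q0=[P4] Q1=[P3] Q2=[]
t=29-31: P4@Q0 runs 2, rem=1, I/O yield, promote→Q0. Q0=[P4] Q1=[P3] Q2=[]
t=31-32: P4@Q0 runs 1, rem=0, completes. Q0=[] Q1=[P3] Q2=[]
t=32-36: P3@Q1 runs 4, rem=3, quantum used, demote→Q2. Q0=[] Q1=[] Q2=[P3]
t=36-39: P3@Q2 runs 3, rem=0, completes. Q0=[] Q1=[] Q2=[]

Answer: P2,P1,P4,P3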